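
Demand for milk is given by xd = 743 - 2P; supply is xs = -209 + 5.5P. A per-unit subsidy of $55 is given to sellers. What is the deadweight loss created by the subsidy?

Deadweight loss = 6655/3

Pre-subsidy: 743 - 2P = -209 + 5.5P gives P* = 1904/15, x* = 7337/15.
With the subsidy, sellers receive Ps = Pb + 55 for each unit, where Pb is the price buyers pay.
Supply in terms of Pb becomes xs = -209 + 5.5(Pb + 55) = 93.5 + 5.5Pb. Setting this equal to demand: 743 - 2Pb = 93.5 + 5.5Pb, so Pb = 86.6.
Sellers receive Ps = 86.6 + 55 = 141.6; x' = 743 − 2·86.6 = 569.8.
The subsidy expands output by 569.8 − 7337/15 = 242/3 past the efficient level; on those units the gap between marginal cost and willingness to pay runs from 0 up to 55.
DWL = ½ × 55 × 242/3 = 6655/3.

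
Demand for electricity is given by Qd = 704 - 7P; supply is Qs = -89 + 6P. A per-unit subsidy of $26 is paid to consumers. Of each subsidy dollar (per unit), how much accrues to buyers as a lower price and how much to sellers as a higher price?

Buyers gain $12 per unit; sellers gain $14 per unit

Pre-subsidy: 704 - 7P = -89 + 6P gives P* = 61, Q* = 277.
With the rebate, buyers effectively pay Pb = Ps − 26, where Ps is the price sellers receive.
Demand in terms of Ps becomes Qd = 704 − 7(Ps − 26) = 886 - 7Ps. Setting this equal to supply: 886 - 7Ps = -89 + 6Ps, so Ps = 75.
Buyers pay Pb = 75 − 26 = 49; Q' = -89 + 6·75 = 361.
Buyers' price falls by P* − Pb = 61 − 49 = 12; sellers' price rises by Ps − P* = 75 − 61 = 14.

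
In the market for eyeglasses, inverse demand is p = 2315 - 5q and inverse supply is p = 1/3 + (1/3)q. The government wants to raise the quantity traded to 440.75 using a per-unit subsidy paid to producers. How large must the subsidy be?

Required subsidy s = 36 per unit

At q = 440.75, from the demand curve buyers pay pb = 2315 − 5·440.75 = 111.25; from the supply curve sellers need ps = 1/3 + (1/3)·440.75 = 147.25.
The subsidy must fill the gap: s = ps − pb = 147.25 − 111.25 = 36.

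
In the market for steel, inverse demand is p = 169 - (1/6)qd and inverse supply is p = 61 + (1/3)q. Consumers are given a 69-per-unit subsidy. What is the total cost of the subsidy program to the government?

Government cost = 24426

Pre-subsidy: 169 - (1/6)q = 61 + (1/3)q gives q* = 216 and p* = 133.
With the rebate, buyers effectively pay pb = ps − 69, where ps is the price sellers receive.
On the curves, pb = 169 - (1/6)q and ps = 61 + (1/3)q; the wedge ps − pb = 69 gives 61 + (1/3)q − (169 - (1/6)q) = 69, so q' = 354.
Then pb = 169 − (1/6)·354 = 110 and ps = 61 + (1/3)·354 = 179.
Government outlay = subsidy × quantity = 69 × 354 = 24426.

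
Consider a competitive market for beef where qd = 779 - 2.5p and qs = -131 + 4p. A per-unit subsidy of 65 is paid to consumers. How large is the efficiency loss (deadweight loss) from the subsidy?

Deadweight loss = 3250

Pre-subsidy: 779 - 2.5p = -131 + 4p gives p* = 140, q* = 429.
With the rebate, buyers effectively pay pb = ps − 65, where ps is the price sellers receive.
Demand in terms of ps becomes qd = 779 − 2.5(ps − 65) = 941.5 - 2.5ps. Setting this equal to supply: 941.5 - 2.5ps = -131 + 4ps, so ps = 165.
Buyers pay pb = 165 − 65 = 100; q' = -131 + 4·165 = 529.
The subsidy expands output by 529 − 429 = 100 past the efficient level; on those units the gap between marginal cost and willingness to pay runs from 0 up to 65.
DWL = ½ × 65 × 100 = 3250.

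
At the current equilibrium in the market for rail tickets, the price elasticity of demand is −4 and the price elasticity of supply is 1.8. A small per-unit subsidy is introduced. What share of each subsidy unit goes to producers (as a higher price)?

For a small subsidy around the equilibrium, the benefit split depends on the relative slopes, which at a point are proportional to the elasticities.
Buyer share = εs/(εs + |εd|) = 1.8/(1.8 + 4) = 9/29; seller share = |εd|/(εs + |εd|) = 20/29.
So producers capture 20/29 of the subsidy.

Producer share = 20/29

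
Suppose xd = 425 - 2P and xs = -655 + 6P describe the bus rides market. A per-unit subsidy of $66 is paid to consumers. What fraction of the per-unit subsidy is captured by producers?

Producer share = 0.25

Pre-subsidy: 425 - 2P = -655 + 6P gives P* = 135, x* = 155.
With the rebate, buyers effectively pay Pb = Ps − 66, where Ps is the price sellers receive.
Demand in terms of Ps becomes xd = 425 − 2(Ps − 66) = 557 - 2Ps. Setting this equal to supply: 557 - 2Ps = -655 + 6Ps, so Ps = 151.5.
Buyers pay Pb = 151.5 − 66 = 85.5; x' = -655 + 6·151.5 = 254.
Buyers' price falls by P* − Pb = 135 − 85.5 = 49.5; sellers' price rises by Ps − P* = 151.5 − 135 = 16.5.
So producers capture 16.5/66 = 0.25 of each unit of subsidy.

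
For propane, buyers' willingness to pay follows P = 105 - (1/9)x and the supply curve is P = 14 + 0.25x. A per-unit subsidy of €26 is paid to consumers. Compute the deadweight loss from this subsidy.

Pre-subsidy: 105 - (1/9)x = 14 + 0.25x gives x* = 252 and P* = 77.
With the rebate, buyers effectively pay Pb = Ps − 26, where Ps is the price sellers receive.
On the curves, Pb = 105 - (1/9)x and Ps = 14 + 0.25x; the wedge Ps − Pb = 26 gives 14 + 0.25x − (105 - (1/9)x) = 26, so x' = 324.
Then Pb = 105 − (1/9)·324 = 69 and Ps = 14 + 0.25·324 = 95.
The subsidy expands output by 324 − 252 = 72 past the efficient level; on those units the gap between marginal cost and willingness to pay runs from 0 up to 26.
DWL = ½ × 26 × 72 = 936.

Deadweight loss = €936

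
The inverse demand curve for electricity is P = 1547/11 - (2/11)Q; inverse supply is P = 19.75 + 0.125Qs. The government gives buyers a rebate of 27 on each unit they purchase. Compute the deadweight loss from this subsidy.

Deadweight loss = 1188

Pre-subsidy: 1547/11 - (2/11)Q = 19.75 + 0.125Q gives Q* = 394 and P* = 69.
With the rebate, buyers effectively pay Pb = Ps − 27, where Ps is the price sellers receive.
On the curves, Pb = 1547/11 - (2/11)Q and Ps = 19.75 + 0.125Q; the wedge Ps − Pb = 27 gives 19.75 + 0.125Q − (1547/11 - (2/11)Q) = 27, so Q' = 482.
Then Pb = 1547/11 − (2/11)·482 = 53 and Ps = 19.75 + 0.125·482 = 80.
The subsidy expands output by 482 − 394 = 88 past the efficient level; on those units the gap between marginal cost and willingness to pay runs from 0 up to 27.
DWL = ½ × 27 × 88 = 1188.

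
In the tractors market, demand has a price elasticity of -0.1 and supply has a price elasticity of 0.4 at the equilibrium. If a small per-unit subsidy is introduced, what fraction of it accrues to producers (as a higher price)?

For a small subsidy around the equilibrium, the benefit split depends on the relative slopes, which at a point are proportional to the elasticities.
Buyer share = εs/(εs + |εd|) = 0.4/(0.4 + 0.1) = 0.8; seller share = |εd|/(εs + |εd|) = 0.2.
So producers capture 0.2 of the subsidy.

Producer share = 0.2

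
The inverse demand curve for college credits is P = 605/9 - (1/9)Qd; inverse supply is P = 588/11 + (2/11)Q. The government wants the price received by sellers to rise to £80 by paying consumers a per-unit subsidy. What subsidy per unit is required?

At a seller price of 80, quantity supplied is -294 + 5.5·80 = 146.
Buyers absorb 146 only when they pay Pb = 605/9 − (1/9)·146 = 51.
s = Ps − Pb = 80 − 51 = 29.

Required subsidy s = £29 per unit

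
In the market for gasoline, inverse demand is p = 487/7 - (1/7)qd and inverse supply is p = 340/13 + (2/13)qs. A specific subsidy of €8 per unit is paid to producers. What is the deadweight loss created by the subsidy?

Deadweight loss = 2912/27

Pre-subsidy: 487/7 - (1/7)q = 340/13 + (2/13)q gives q* = 439/3 and p* = 146/3.
With the subsidy, sellers receive ps = pb + 8 for each unit, where pb is the price buyers pay.
On the curves, pb = 487/7 - (1/7)q and ps = 340/13 + (2/13)q; the wedge ps − pb = 8 gives 340/13 + (2/13)q − (487/7 - (1/7)q) = 8, so q' = 4679/27.
Then pb = 487/7 − (1/7)·(4679/27) = 1210/27 and ps = 340/13 + (2/13)·(4679/27) = 1426/27.
The subsidy expands output by 4679/27 − 439/3 = 728/27 past the efficient level; on those units the gap between marginal cost and willingness to pay runs from 0 up to 8.
DWL = ½ × 8 × 728/27 = 2912/27.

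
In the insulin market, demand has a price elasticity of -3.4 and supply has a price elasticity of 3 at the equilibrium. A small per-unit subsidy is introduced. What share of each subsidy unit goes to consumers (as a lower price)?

For a small subsidy around the equilibrium, the benefit split depends on the relative slopes, which at a point are proportional to the elasticities.
Buyer share = εs/(εs + |εd|) = 3/(3 + 3.4) = 0.46875; seller share = |εd|/(εs + |εd|) = 0.53125.

Consumer share = 0.46875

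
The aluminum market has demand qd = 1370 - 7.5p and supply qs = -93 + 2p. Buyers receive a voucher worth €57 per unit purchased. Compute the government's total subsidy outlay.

Pre-subsidy: 1370 - 7.5p = -93 + 2p gives p* = 154, q* = 215.
With the rebate, buyers effectively pay pb = ps − 57, where ps is the price sellers receive.
Demand in terms of ps becomes qd = 1370 − 7.5(ps − 57) = 1797.5 - 7.5ps. Setting this equal to supply: 1797.5 - 7.5ps = -93 + 2ps, so ps = 199.
Buyers pay pb = 199 − 57 = 142; q' = -93 + 2·199 = 305.
Government outlay = subsidy × quantity = 57 × 305 = 17385.

Government cost = €17385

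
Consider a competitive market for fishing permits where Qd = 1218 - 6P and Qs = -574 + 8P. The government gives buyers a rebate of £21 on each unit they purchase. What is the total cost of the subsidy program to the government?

Pre-subsidy: 1218 - 6P = -574 + 8P gives P* = 128, Q* = 450.
With the rebate, buyers effectively pay Pb = Ps − 21, where Ps is the price sellers receive.
Demand in terms of Ps becomes Qd = 1218 − 6(Ps − 21) = 1344 - 6Ps. Setting this equal to supply: 1344 - 6Ps = -574 + 8Ps, so Ps = 137.
Buyers pay Pb = 137 − 21 = 116; Q' = -574 + 8·137 = 522.
Government outlay = subsidy × quantity = 21 × 522 = 10962.

Government cost = £10962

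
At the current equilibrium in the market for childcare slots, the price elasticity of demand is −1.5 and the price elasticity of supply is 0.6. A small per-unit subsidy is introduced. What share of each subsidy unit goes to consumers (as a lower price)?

For a small subsidy around the equilibrium, the benefit split depends on the relative slopes, which at a point are proportional to the elasticities.
Buyer share = εs/(εs + |εd|) = 0.6/(0.6 + 1.5) = 2/7; seller share = |εd|/(εs + |εd|) = 5/7.

Consumer share = 2/7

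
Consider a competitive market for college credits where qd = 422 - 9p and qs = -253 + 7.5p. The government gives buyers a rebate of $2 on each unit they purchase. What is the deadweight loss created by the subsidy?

Deadweight loss = 90/11

Pre-subsidy: 422 - 9p = -253 + 7.5p gives p* = 450/11, q* = 592/11.
With the rebate, buyers effectively pay pb = ps − 2, where ps is the price sellers receive.
Demand in terms of ps becomes qd = 422 − 9(ps − 2) = 440 - 9ps. Setting this equal to supply: 440 - 9ps = -253 + 7.5ps, so ps = 42.
Buyers pay pb = 42 − 2 = 40; q' = -253 + 7.5·42 = 62.
The subsidy expands output by 62 − 592/11 = 90/11 past the efficient level; on those units the gap between marginal cost and willingness to pay runs from 0 up to 2.
DWL = ½ × 2 × 90/11 = 90/11.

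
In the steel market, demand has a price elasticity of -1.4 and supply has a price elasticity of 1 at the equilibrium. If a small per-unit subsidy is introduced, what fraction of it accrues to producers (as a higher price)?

Producer share = 7/12

For a small subsidy around the equilibrium, the benefit split depends on the relative slopes, which at a point are proportional to the elasticities.
Buyer share = εs/(εs + |εd|) = 1/(1 + 1.4) = 5/12; seller share = |εd|/(εs + |εd|) = 7/12.
So producers capture 7/12 of the subsidy.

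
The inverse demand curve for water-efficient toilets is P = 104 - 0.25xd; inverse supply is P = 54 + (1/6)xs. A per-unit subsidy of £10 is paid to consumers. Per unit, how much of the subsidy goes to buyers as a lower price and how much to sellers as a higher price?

Pre-subsidy: 104 - 0.25x = 54 + (1/6)x gives x* = 120 and P* = 74.
With the rebate, buyers effectively pay Pb = Ps − 10, where Ps is the price sellers receive.
On the curves, Pb = 104 - 0.25x and Ps = 54 + (1/6)x; the wedge Ps − Pb = 10 gives 54 + (1/6)x − (104 - 0.25x) = 10, so x' = 144.
Then Pb = 104 − 0.25·144 = 68 and Ps = 54 + (1/6)·144 = 78.
Buyers' price falls by P* − Pb = 74 − 68 = 6; sellers' price rises by Ps − P* = 78 − 74 = 4.

Buyers gain £6 per unit; sellers gain £4 per unit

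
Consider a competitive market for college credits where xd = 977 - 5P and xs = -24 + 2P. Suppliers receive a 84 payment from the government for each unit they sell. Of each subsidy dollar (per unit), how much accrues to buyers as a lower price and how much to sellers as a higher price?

Pre-subsidy: 977 - 5P = -24 + 2P gives P* = 143, x* = 262.
With the subsidy, sellers receive Ps = Pb + 84 for each unit, where Pb is the price buyers pay.
Supply in terms of Pb becomes xs = -24 + 2(Pb + 84) = 144 + 2Pb. Setting this equal to demand: 977 - 5Pb = 144 + 2Pb, so Pb = 119.
Sellers receive Ps = 119 + 84 = 203; x' = 977 − 5·119 = 382.
Buyers' price falls by P* − Pb = 143 − 119 = 24; sellers' price rises by Ps − P* = 203 − 143 = 60.

Buyers gain 24 per unit; sellers gain 60 per unit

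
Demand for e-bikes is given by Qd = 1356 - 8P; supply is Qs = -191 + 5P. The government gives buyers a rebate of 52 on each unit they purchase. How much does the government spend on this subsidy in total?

Pre-subsidy: 1356 - 8P = -191 + 5P gives P* = 119, Q* = 404.
With the rebate, buyers effectively pay Pb = Ps − 52, where Ps is the price sellers receive.
Demand in terms of Ps becomes Qd = 1356 − 8(Ps − 52) = 1772 - 8Ps. Setting this equal to supply: 1772 - 8Ps = -191 + 5Ps, so Ps = 151.
Buyers pay Pb = 151 − 52 = 99; Q' = -191 + 5·151 = 564.
Government outlay = subsidy × quantity = 52 × 564 = 29328.

Government cost = 29328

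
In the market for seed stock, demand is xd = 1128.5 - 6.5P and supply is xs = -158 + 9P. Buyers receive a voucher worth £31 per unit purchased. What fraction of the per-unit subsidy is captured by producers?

Producer share = 13/31

Pre-subsidy: 1128.5 - 6.5P = -158 + 9P gives P* = 83, x* = 589.
With the rebate, buyers effectively pay Pb = Ps − 31, where Ps is the price sellers receive.
Demand in terms of Ps becomes xd = 1128.5 − 6.5(Ps − 31) = 1330 - 6.5Ps. Setting this equal to supply: 1330 - 6.5Ps = -158 + 9Ps, so Ps = 96.
Buyers pay Pb = 96 − 31 = 65; x' = -158 + 9·96 = 706.
Buyers' price falls by P* − Pb = 83 − 65 = 18; sellers' price rises by Ps − P* = 96 − 83 = 13.
So producers capture 13/31 = 13/31 of each unit of subsidy.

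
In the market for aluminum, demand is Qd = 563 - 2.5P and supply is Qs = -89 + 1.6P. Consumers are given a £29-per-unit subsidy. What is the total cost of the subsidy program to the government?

Government cost = 230347/41

Pre-subsidy: 563 - 2.5P = -89 + 1.6P gives P* = 6520/41, Q* = 6783/41.
With the rebate, buyers effectively pay Pb = Ps − 29, where Ps is the price sellers receive.
Demand in terms of Ps becomes Qd = 563 − 2.5(Ps − 29) = 635.5 - 2.5Ps. Setting this equal to supply: 635.5 - 2.5Ps = -89 + 1.6Ps, so Ps = 7245/41.
Buyers pay Pb = 7245/41 − 29 = 6056/41; Q' = -89 + 1.6·(7245/41) = 7943/41.
Government outlay = subsidy × quantity = 29 × 7943/41 = 230347/41.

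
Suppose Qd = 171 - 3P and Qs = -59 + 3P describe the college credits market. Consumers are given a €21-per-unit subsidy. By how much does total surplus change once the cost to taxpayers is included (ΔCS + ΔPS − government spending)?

Pre-subsidy: 171 - 3P = -59 + 3P gives P* = 115/3, Q* = 56.
With the rebate, buyers effectively pay Pb = Ps − 21, where Ps is the price sellers receive.
Demand in terms of Ps becomes Qd = 171 − 3(Ps − 21) = 234 - 3Ps. Setting this equal to supply: 234 - 3Ps = -59 + 3Ps, so Ps = 293/6.
Buyers pay Pb = 293/6 − 21 = 167/6; Q' = -59 + 3·(293/6) = 87.5.
ΔCS = ½(56 + 87.5)(115/3 − 167/6) = 753.375; ΔPS = ½(56 + 87.5)(293/6 − 115/3) = 753.375.
Government spending = 21 × 87.5 = 1837.5.
Net change = 753.375 + 753.375 − 1837.5 = -330.75. The loss equals the DWL triangle ½·21·31.5.

Net change in total surplus = -€330.75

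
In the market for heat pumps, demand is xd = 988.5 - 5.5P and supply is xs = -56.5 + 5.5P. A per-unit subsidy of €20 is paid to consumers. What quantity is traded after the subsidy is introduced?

Pre-subsidy: 988.5 - 5.5P = -56.5 + 5.5P gives P* = 95, x* = 466.
With the rebate, buyers effectively pay Pb = Ps − 20, where Ps is the price sellers receive.
Demand in terms of Ps becomes xd = 988.5 − 5.5(Ps − 20) = 1098.5 - 5.5Ps. Setting this equal to supply: 1098.5 - 5.5Ps = -56.5 + 5.5Ps, so Ps = 105.
Buyers pay Pb = 105 − 20 = 85; x' = -56.5 + 5.5·105 = 521.

x' = 521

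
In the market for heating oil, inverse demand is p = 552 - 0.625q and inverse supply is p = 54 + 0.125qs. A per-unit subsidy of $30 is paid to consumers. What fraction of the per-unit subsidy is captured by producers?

Pre-subsidy: 552 - 0.625q = 54 + 0.125q gives q* = 664 and p* = 137.
With the rebate, buyers effectively pay pb = ps − 30, where ps is the price sellers receive.
On the curves, pb = 552 - 0.625q and ps = 54 + 0.125q; the wedge ps − pb = 30 gives 54 + 0.125q − (552 - 0.625q) = 30, so q' = 704.
Then pb = 552 − 0.625·704 = 112 and ps = 54 + 0.125·704 = 142.
Buyers' price falls by p* − pb = 137 − 112 = 25; sellers' price rises by ps − p* = 142 − 137 = 5.
So producers capture 5/30 = 1/6 of each unit of subsidy.

Producer share = 1/6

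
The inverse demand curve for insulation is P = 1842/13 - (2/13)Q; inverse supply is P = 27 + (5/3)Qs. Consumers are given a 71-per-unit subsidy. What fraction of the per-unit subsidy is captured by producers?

Producer share = 65/71

Pre-subsidy: 1842/13 - (2/13)Q = 27 + (5/3)Q gives Q* = 63 and P* = 132.
With the rebate, buyers effectively pay Pb = Ps − 71, where Ps is the price sellers receive.
On the curves, Pb = 1842/13 - (2/13)Q and Ps = 27 + (5/3)Q; the wedge Ps − Pb = 71 gives 27 + (5/3)Q − (1842/13 - (2/13)Q) = 71, so Q' = 102.
Then Pb = 1842/13 − (2/13)·102 = 126 and Ps = 27 + (5/3)·102 = 197.
Buyers' price falls by P* − Pb = 132 − 126 = 6; sellers' price rises by Ps − P* = 197 − 132 = 65.
So producers capture 65/71 = 65/71 of each unit of subsidy.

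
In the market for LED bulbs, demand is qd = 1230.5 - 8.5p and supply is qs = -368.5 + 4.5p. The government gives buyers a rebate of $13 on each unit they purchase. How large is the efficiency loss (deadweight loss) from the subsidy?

Pre-subsidy: 1230.5 - 8.5p = -368.5 + 4.5p gives p* = 123, q* = 185.
With the rebate, buyers effectively pay pb = ps − 13, where ps is the price sellers receive.
Demand in terms of ps becomes qd = 1230.5 − 8.5(ps − 13) = 1341 - 8.5ps. Setting this equal to supply: 1341 - 8.5ps = -368.5 + 4.5ps, so ps = 131.5.
Buyers pay pb = 131.5 − 13 = 118.5; q' = -368.5 + 4.5·131.5 = 223.25.
The subsidy expands output by 223.25 − 185 = 38.25 past the efficient level; on those units the gap between marginal cost and willingness to pay runs from 0 up to 13.
DWL = ½ × 13 × 38.25 = 248.625.

Deadweight loss = $248.625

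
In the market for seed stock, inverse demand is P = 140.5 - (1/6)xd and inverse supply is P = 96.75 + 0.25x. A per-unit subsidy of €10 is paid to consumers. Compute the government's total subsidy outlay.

Pre-subsidy: 140.5 - (1/6)x = 96.75 + 0.25x gives x* = 105 and P* = 123.
With the rebate, buyers effectively pay Pb = Ps − 10, where Ps is the price sellers receive.
On the curves, Pb = 140.5 - (1/6)x and Ps = 96.75 + 0.25x; the wedge Ps − Pb = 10 gives 96.75 + 0.25x − (140.5 - (1/6)x) = 10, so x' = 129.
Then Pb = 140.5 − (1/6)·129 = 119 and Ps = 96.75 + 0.25·129 = 129.
Government outlay = subsidy × quantity = 10 × 129 = 1290.

Government cost = €1290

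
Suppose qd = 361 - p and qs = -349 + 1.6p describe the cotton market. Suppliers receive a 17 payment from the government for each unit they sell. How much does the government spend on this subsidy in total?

Pre-subsidy: 361 - p = -349 + 1.6p gives p* = 3550/13, q* = 1143/13.
With the subsidy, sellers receive ps = pb + 17 for each unit, where pb is the price buyers pay.
Supply in terms of pb becomes qs = -349 + 1.6(pb + 17) = -321.8 + 1.6pb. Setting this equal to demand: 361 - pb = -321.8 + 1.6pb, so pb = 3414/13.
Sellers receive ps = 3414/13 + 17 = 3635/13; q' = 361 − 1·(3414/13) = 1279/13.
Government outlay = subsidy × quantity = 17 × 1279/13 = 21743/13.

Government cost = 21743/13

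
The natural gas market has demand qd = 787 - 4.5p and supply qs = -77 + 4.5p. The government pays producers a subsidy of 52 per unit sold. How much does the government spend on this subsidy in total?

Pre-subsidy: 787 - 4.5p = -77 + 4.5p gives p* = 96, q* = 355.
With the subsidy, sellers receive ps = pb + 52 for each unit, where pb is the price buyers pay.
Supply in terms of pb becomes qs = -77 + 4.5(pb + 52) = 157 + 4.5pb. Setting this equal to demand: 787 - 4.5pb = 157 + 4.5pb, so pb = 70.
Sellers receive ps = 70 + 52 = 122; q' = 787 − 4.5·70 = 472.
Government outlay = subsidy × quantity = 52 × 472 = 24544.

Government cost = 24544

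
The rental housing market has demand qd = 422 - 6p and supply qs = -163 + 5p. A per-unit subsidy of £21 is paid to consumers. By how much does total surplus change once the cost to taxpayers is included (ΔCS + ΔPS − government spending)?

Net change in total surplus = -6615/11

Pre-subsidy: 422 - 6p = -163 + 5p gives p* = 585/11, q* = 1132/11.
With the rebate, buyers effectively pay pb = ps − 21, where ps is the price sellers receive.
Demand in terms of ps becomes qd = 422 − 6(ps − 21) = 548 - 6ps. Setting this equal to supply: 548 - 6ps = -163 + 5ps, so ps = 711/11.
Buyers pay pb = 711/11 − 21 = 480/11; q' = -163 + 5·(711/11) = 1762/11.
ΔCS = ½(1132/11 + 1762/11)(585/11 − 480/11) = 151935/121; ΔPS = ½(1132/11 + 1762/11)(711/11 − 585/11) = 182322/121.
Government spending = 21 × 1762/11 = 37002/11.
Net change = 151935/121 + 182322/121 − 37002/11 = -6615/11. The loss equals the DWL triangle ½·21·630/11.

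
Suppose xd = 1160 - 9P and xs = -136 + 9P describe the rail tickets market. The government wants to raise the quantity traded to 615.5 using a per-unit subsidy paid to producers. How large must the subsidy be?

Required subsidy s = 23 per unit

At x = 615.5, invert demand for the buyer price: Pb = (1160 − 615.5)/9 = 60.5; invert supply for the seller price: Ps = (615.5 − (-136))/9 = 83.5.
The subsidy must fill the gap: s = Ps − Pb = 83.5 − 60.5 = 23.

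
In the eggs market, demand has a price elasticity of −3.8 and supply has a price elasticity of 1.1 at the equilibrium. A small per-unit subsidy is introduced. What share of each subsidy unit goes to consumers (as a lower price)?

For a small subsidy around the equilibrium, the benefit split depends on the relative slopes, which at a point are proportional to the elasticities.
Buyer share = εs/(εs + |εd|) = 1.1/(1.1 + 3.8) = 11/49; seller share = |εd|/(εs + |εd|) = 38/49.

Consumer share = 11/49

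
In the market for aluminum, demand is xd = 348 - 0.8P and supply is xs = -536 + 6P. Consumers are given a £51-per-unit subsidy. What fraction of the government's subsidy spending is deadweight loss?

Pre-subsidy: 348 - 0.8P = -536 + 6P gives P* = 130, x* = 244.
With the rebate, buyers effectively pay Pb = Ps − 51, where Ps is the price sellers receive.
Demand in terms of Ps becomes xd = 348 − 0.8(Ps − 51) = 388.8 - 0.8Ps. Setting this equal to supply: 388.8 - 0.8Ps = -536 + 6Ps, so Ps = 136.
Buyers pay Pb = 136 − 51 = 85; x' = -536 + 6·136 = 280.
ΔCS = ½(244 + 280)(130 − 85) = 11790; ΔPS = ½(244 + 280)(136 − 130) = 1572.
Government spending = 51 × 280 = 14280.
DWL = ½ × 51 × (280 − 244) = 918; fraction = 918 / 14280 = 9/140.

DWL / government spending = 9/140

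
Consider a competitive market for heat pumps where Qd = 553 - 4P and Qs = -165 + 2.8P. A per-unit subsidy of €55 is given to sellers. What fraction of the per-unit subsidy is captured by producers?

Producer share = 10/17

Pre-subsidy: 553 - 4P = -165 + 2.8P gives P* = 1795/17, Q* = 2221/17.
With the subsidy, sellers receive Ps = Pb + 55 for each unit, where Pb is the price buyers pay.
Supply in terms of Pb becomes Qs = -165 + 2.8(Pb + 55) = -11 + 2.8Pb. Setting this equal to demand: 553 - 4Pb = -11 + 2.8Pb, so Pb = 1410/17.
Sellers receive Ps = 1410/17 + 55 = 2345/17; Q' = 553 − 4·(1410/17) = 3761/17.
Buyers' price falls by P* − Pb = 1795/17 − 1410/17 = 385/17; sellers' price rises by Ps − P* = 2345/17 − 1795/17 = 550/17.
So producers capture (550/17)/55 = 10/17 of each unit of subsidy.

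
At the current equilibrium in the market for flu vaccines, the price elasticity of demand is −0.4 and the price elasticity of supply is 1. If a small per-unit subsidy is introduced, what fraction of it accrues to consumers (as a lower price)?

For a small subsidy around the equilibrium, the benefit split depends on the relative slopes, which at a point are proportional to the elasticities.
Buyer share = εs/(εs + |εd|) = 1/(1 + 0.4) = 5/7; seller share = |εd|/(εs + |εd|) = 2/7.

Consumer share = 5/7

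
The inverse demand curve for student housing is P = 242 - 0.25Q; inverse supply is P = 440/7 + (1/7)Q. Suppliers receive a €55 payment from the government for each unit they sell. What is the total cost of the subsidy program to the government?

Government cost = €32780

Pre-subsidy: 242 - 0.25Q = 440/7 + (1/7)Q gives Q* = 456 and P* = 128.
With the subsidy, sellers receive Ps = Pb + 55 for each unit, where Pb is the price buyers pay.
On the curves, Pb = 242 - 0.25Q and Ps = 440/7 + (1/7)Q; the wedge Ps − Pb = 55 gives 440/7 + (1/7)Q − (242 - 0.25Q) = 55, so Q' = 596.
Then Pb = 242 − 0.25·596 = 93 and Ps = 440/7 + (1/7)·596 = 148.
Government outlay = subsidy × quantity = 55 × 596 = 32780.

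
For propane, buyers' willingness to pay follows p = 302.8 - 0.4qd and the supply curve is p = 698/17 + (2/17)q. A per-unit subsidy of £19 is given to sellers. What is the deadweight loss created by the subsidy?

Pre-subsidy: 302.8 - 0.4q = 698/17 + (2/17)q gives q* = 5562/11 and p* = 1106/11.
With the subsidy, sellers receive ps = pb + 19 for each unit, where pb is the price buyers pay.
On the curves, pb = 302.8 - 0.4q and ps = 698/17 + (2/17)q; the wedge ps − pb = 19 gives 698/17 + (2/17)q − (302.8 - 0.4q) = 19, so q' = 23863/44.
Then pb = 302.8 − 0.4·(23863/44) = 1889/22 and ps = 698/17 + (2/17)·(23863/44) = 2307/22.
The subsidy expands output by 23863/44 − 5562/11 = 1615/44 past the efficient level; on those units the gap between marginal cost and willingness to pay runs from 0 up to 19.
DWL = ½ × 19 × 1615/44 = 30685/88.

Deadweight loss = 30685/88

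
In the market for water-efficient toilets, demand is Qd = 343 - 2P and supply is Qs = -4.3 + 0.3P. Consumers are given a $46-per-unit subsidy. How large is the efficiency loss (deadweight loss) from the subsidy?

Pre-subsidy: 343 - 2P = -4.3 + 0.3P gives P* = 151, Q* = 41.
With the rebate, buyers effectively pay Pb = Ps − 46, where Ps is the price sellers receive.
Demand in terms of Ps becomes Qd = 343 − 2(Ps − 46) = 435 - 2Ps. Setting this equal to supply: 435 - 2Ps = -4.3 + 0.3Ps, so Ps = 191.
Buyers pay Pb = 191 − 46 = 145; Q' = -4.3 + 0.3·191 = 53.
The subsidy expands output by 53 − 41 = 12 past the efficient level; on those units the gap between marginal cost and willingness to pay runs from 0 up to 46.
DWL = ½ × 46 × 12 = 276.

Deadweight loss = $276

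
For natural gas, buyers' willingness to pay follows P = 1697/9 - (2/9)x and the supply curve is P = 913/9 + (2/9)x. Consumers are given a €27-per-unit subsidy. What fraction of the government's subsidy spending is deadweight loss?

DWL / government spending = 243/2054

Pre-subsidy: 1697/9 - (2/9)x = 913/9 + (2/9)x gives x* = 196 and P* = 145.
With the rebate, buyers effectively pay Pb = Ps − 27, where Ps is the price sellers receive.
On the curves, Pb = 1697/9 - (2/9)x and Ps = 913/9 + (2/9)x; the wedge Ps − Pb = 27 gives 913/9 + (2/9)x − (1697/9 - (2/9)x) = 27, so x' = 256.75.
Then Pb = 1697/9 − (2/9)·256.75 = 131.5 and Ps = 913/9 + (2/9)·256.75 = 158.5.
ΔCS = ½(196 + 256.75)(145 − 131.5) = 3056.0625; ΔPS = ½(196 + 256.75)(158.5 − 145) = 3056.0625.
Government spending = 27 × 256.75 = 6932.25.
DWL = ½ × 27 × (256.75 − 196) = 820.125; fraction = 820.125 / 6932.25 = 243/2054.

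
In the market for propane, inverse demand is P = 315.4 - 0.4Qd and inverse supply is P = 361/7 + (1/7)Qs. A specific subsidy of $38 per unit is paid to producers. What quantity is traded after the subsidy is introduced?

Pre-subsidy: 315.4 - 0.4Q = 361/7 + (1/7)Q gives Q* = 486 and P* = 121.
With the subsidy, sellers receive Ps = Pb + 38 for each unit, where Pb is the price buyers pay.
On the curves, Pb = 315.4 - 0.4Q and Ps = 361/7 + (1/7)Q; the wedge Ps − Pb = 38 gives 361/7 + (1/7)Q − (315.4 - 0.4Q) = 38, so Q' = 556.
Then Pb = 315.4 − 0.4·556 = 93 and Ps = 361/7 + (1/7)·556 = 131.

Q' = 556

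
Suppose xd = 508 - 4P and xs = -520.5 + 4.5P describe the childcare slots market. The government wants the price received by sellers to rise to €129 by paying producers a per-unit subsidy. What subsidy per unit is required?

At a seller price of 129, quantity supplied is -520.5 + 4.5·129 = 60.
Buyers absorb 60 only when they pay Pb with 508 − 4·Pb = 60, i.e. Pb = 112.
s = Ps − Pb = 129 − 112 = 17.

Required subsidy s = €17 per unit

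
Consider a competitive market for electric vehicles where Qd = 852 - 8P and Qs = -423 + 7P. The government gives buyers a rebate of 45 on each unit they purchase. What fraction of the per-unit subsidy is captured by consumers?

Pre-subsidy: 852 - 8P = -423 + 7P gives P* = 85, Q* = 172.
With the rebate, buyers effectively pay Pb = Ps − 45, where Ps is the price sellers receive.
Demand in terms of Ps becomes Qd = 852 − 8(Ps − 45) = 1212 - 8Ps. Setting this equal to supply: 1212 - 8Ps = -423 + 7Ps, so Ps = 109.
Buyers pay Pb = 109 − 45 = 64; Q' = -423 + 7·109 = 340.
Buyers' price falls by P* − Pb = 85 − 64 = 21; sellers' price rises by Ps − P* = 109 − 85 = 24.
So consumers capture 21/45 = 7/15 of each unit of subsidy.

Consumer share = 7/15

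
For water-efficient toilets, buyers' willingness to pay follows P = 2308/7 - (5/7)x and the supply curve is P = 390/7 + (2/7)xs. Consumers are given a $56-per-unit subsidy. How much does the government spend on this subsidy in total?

Government cost = $18480

Pre-subsidy: 2308/7 - (5/7)x = 390/7 + (2/7)x gives x* = 274 and P* = 134.
With the rebate, buyers effectively pay Pb = Ps − 56, where Ps is the price sellers receive.
On the curves, Pb = 2308/7 - (5/7)x and Ps = 390/7 + (2/7)x; the wedge Ps − Pb = 56 gives 390/7 + (2/7)x − (2308/7 - (5/7)x) = 56, so x' = 330.
Then Pb = 2308/7 − (5/7)·330 = 94 and Ps = 390/7 + (2/7)·330 = 150.
Government outlay = subsidy × quantity = 56 × 330 = 18480.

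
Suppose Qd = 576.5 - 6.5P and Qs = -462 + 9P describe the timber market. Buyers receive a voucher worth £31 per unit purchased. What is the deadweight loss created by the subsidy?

Deadweight loss = £1813.5

Pre-subsidy: 576.5 - 6.5P = -462 + 9P gives P* = 67, Q* = 141.
With the rebate, buyers effectively pay Pb = Ps − 31, where Ps is the price sellers receive.
Demand in terms of Ps becomes Qd = 576.5 − 6.5(Ps − 31) = 778 - 6.5Ps. Setting this equal to supply: 778 - 6.5Ps = -462 + 9Ps, so Ps = 80.
Buyers pay Pb = 80 − 31 = 49; Q' = -462 + 9·80 = 258.
The subsidy expands output by 258 − 141 = 117 past the efficient level; on those units the gap between marginal cost and willingness to pay runs from 0 up to 31.
DWL = ½ × 31 × 117 = 1813.5.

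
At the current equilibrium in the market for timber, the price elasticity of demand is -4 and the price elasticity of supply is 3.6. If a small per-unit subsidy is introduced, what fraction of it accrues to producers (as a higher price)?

Producer share = 10/19

For a small subsidy around the equilibrium, the benefit split depends on the relative slopes, which at a point are proportional to the elasticities.
Buyer share = εs/(εs + |εd|) = 3.6/(3.6 + 4) = 9/19; seller share = |εd|/(εs + |εd|) = 10/19.
So producers capture 10/19 of the subsidy.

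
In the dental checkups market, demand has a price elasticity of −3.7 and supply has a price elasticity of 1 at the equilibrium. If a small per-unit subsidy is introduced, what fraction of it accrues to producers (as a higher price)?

For a small subsidy around the equilibrium, the benefit split depends on the relative slopes, which at a point are proportional to the elasticities.
Buyer share = εs/(εs + |εd|) = 1/(1 + 3.7) = 10/47; seller share = |εd|/(εs + |εd|) = 37/47.
So producers capture 37/47 of the subsidy.

Producer share = 37/47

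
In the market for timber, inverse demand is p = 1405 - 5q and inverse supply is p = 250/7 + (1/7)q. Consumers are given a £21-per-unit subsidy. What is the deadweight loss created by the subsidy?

Pre-subsidy: 1405 - 5q = 250/7 + (1/7)q gives q* = 266.25 and p* = 73.75.
With the rebate, buyers effectively pay pb = ps − 21, where ps is the price sellers receive.
On the curves, pb = 1405 - 5q and ps = 250/7 + (1/7)q; the wedge ps − pb = 21 gives 250/7 + (1/7)q − (1405 - 5q) = 21, so q' = 811/3.
Then pb = 1405 − 5·(811/3) = 160/3 and ps = 250/7 + (1/7)·(811/3) = 223/3.
The subsidy expands output by 811/3 − 266.25 = 49/12 past the efficient level; on those units the gap between marginal cost and willingness to pay runs from 0 up to 21.
DWL = ½ × 21 × 49/12 = 42.875.

Deadweight loss = £42.875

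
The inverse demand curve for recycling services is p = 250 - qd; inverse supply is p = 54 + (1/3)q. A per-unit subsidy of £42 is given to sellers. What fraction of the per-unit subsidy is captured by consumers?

Consumer share = 0.75

Pre-subsidy: 250 - q = 54 + (1/3)q gives q* = 147 and p* = 103.
With the subsidy, sellers receive ps = pb + 42 for each unit, where pb is the price buyers pay.
On the curves, pb = 250 - q and ps = 54 + (1/3)q; the wedge ps − pb = 42 gives 54 + (1/3)q − (250 - q) = 42, so q' = 178.5.
Then pb = 250 − 1·178.5 = 71.5 and ps = 54 + (1/3)·178.5 = 113.5.
Buyers' price falls by p* − pb = 103 − 71.5 = 31.5; sellers' price rises by ps − p* = 113.5 − 103 = 10.5.
So consumers capture 31.5/42 = 0.75 of each unit of subsidy.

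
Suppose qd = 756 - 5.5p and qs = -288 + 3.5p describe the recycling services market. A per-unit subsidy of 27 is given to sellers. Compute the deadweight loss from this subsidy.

Deadweight loss = 779.625

Pre-subsidy: 756 - 5.5p = -288 + 3.5p gives p* = 116, q* = 118.
With the subsidy, sellers receive ps = pb + 27 for each unit, where pb is the price buyers pay.
Supply in terms of pb becomes qs = -288 + 3.5(pb + 27) = -193.5 + 3.5pb. Setting this equal to demand: 756 - 5.5pb = -193.5 + 3.5pb, so pb = 105.5.
Sellers receive ps = 105.5 + 27 = 132.5; q' = 756 − 5.5·105.5 = 175.75.
The subsidy expands output by 175.75 − 118 = 57.75 past the efficient level; on those units the gap between marginal cost and willingness to pay runs from 0 up to 27.
DWL = ½ × 27 × 57.75 = 779.625.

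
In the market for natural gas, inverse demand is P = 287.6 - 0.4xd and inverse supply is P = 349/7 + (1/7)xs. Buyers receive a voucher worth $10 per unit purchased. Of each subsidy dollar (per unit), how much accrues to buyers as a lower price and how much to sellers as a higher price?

Buyers gain 140/19 per unit; sellers gain 50/19 per unit

Pre-subsidy: 287.6 - 0.4x = 349/7 + (1/7)x gives x* = 8321/19 and P* = 2136/19.
With the rebate, buyers effectively pay Pb = Ps − 10, where Ps is the price sellers receive.
On the curves, Pb = 287.6 - 0.4x and Ps = 349/7 + (1/7)x; the wedge Ps − Pb = 10 gives 349/7 + (1/7)x − (287.6 - 0.4x) = 10, so x' = 8671/19.
Then Pb = 287.6 − 0.4·(8671/19) = 1996/19 and Ps = 349/7 + (1/7)·(8671/19) = 2186/19.
Buyers' price falls by P* − Pb = 2136/19 − 1996/19 = 140/19; sellers' price rises by Ps − P* = 2186/19 − 2136/19 = 50/19.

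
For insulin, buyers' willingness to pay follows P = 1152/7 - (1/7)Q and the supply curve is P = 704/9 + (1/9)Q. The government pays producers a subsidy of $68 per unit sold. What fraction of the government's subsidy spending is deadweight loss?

DWL / government spending = 63/286

Pre-subsidy: 1152/7 - (1/7)Q = 704/9 + (1/9)Q gives Q* = 340 and P* = 116.
With the subsidy, sellers receive Ps = Pb + 68 for each unit, where Pb is the price buyers pay.
On the curves, Pb = 1152/7 - (1/7)Q and Ps = 704/9 + (1/9)Q; the wedge Ps − Pb = 68 gives 704/9 + (1/9)Q − (1152/7 - (1/7)Q) = 68, so Q' = 607.75.
Then Pb = 1152/7 − (1/7)·607.75 = 77.75 and Ps = 704/9 + (1/9)·607.75 = 145.75.
ΔCS = ½(340 + 607.75)(116 − 77.75) = 18125.71875; ΔPS = ½(340 + 607.75)(145.75 − 116) = 14097.78125.
Government spending = 68 × 607.75 = 41327.
DWL = ½ × 68 × (607.75 − 340) = 9103.5; fraction = 9103.5 / 41327 = 63/286.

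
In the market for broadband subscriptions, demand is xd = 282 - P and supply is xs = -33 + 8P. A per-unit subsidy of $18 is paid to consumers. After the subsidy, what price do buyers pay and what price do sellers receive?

Buyers pay $19; sellers receive $37

Pre-subsidy: 282 - P = -33 + 8P gives P* = 35, x* = 247.
With the rebate, buyers effectively pay Pb = Ps − 18, where Ps is the price sellers receive.
Demand in terms of Ps becomes xd = 282 − 1(Ps − 18) = 300 - Ps. Setting this equal to supply: 300 - Ps = -33 + 8Ps, so Ps = 37.
Buyers pay Pb = 37 − 18 = 19; x' = -33 + 8·37 = 263.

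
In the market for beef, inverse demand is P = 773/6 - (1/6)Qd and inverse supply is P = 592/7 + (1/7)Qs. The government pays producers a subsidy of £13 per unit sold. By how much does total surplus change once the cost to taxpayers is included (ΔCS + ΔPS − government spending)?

Pre-subsidy: 773/6 - (1/6)Q = 592/7 + (1/7)Q gives Q* = 143 and P* = 105.
With the subsidy, sellers receive Ps = Pb + 13 for each unit, where Pb is the price buyers pay.
On the curves, Pb = 773/6 - (1/6)Q and Ps = 592/7 + (1/7)Q; the wedge Ps − Pb = 13 gives 592/7 + (1/7)Q − (773/6 - (1/6)Q) = 13, so Q' = 185.
Then Pb = 773/6 − (1/6)·185 = 98 and Ps = 592/7 + (1/7)·185 = 111.
ΔCS = ½(143 + 185)(105 − 98) = 1148; ΔPS = ½(143 + 185)(111 − 105) = 984.
Government spending = 13 × 185 = 2405.
Net change = 1148 + 984 − 2405 = -273. The loss equals the DWL triangle ½·13·42.

Net change in total surplus = -£273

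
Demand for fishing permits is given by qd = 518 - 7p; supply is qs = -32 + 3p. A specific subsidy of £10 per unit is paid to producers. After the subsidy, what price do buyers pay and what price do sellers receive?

Buyers pay £52; sellers receive £62

Pre-subsidy: 518 - 7p = -32 + 3p gives p* = 55, q* = 133.
With the subsidy, sellers receive ps = pb + 10 for each unit, where pb is the price buyers pay.
Supply in terms of pb becomes qs = -32 + 3(pb + 10) = -2 + 3pb. Setting this equal to demand: 518 - 7pb = -2 + 3pb, so pb = 52.
Sellers receive ps = 52 + 10 = 62; q' = 518 − 7·52 = 154.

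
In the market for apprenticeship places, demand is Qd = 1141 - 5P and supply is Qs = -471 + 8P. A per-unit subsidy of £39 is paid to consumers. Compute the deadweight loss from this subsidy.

Deadweight loss = £2340

Pre-subsidy: 1141 - 5P = -471 + 8P gives P* = 124, Q* = 521.
With the rebate, buyers effectively pay Pb = Ps − 39, where Ps is the price sellers receive.
Demand in terms of Ps becomes Qd = 1141 − 5(Ps − 39) = 1336 - 5Ps. Setting this equal to supply: 1336 - 5Ps = -471 + 8Ps, so Ps = 139.
Buyers pay Pb = 139 − 39 = 100; Q' = -471 + 8·139 = 641.
The subsidy expands output by 641 − 521 = 120 past the efficient level; on those units the gap between marginal cost and willingness to pay runs from 0 up to 39.
DWL = ½ × 39 × 120 = 2340.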